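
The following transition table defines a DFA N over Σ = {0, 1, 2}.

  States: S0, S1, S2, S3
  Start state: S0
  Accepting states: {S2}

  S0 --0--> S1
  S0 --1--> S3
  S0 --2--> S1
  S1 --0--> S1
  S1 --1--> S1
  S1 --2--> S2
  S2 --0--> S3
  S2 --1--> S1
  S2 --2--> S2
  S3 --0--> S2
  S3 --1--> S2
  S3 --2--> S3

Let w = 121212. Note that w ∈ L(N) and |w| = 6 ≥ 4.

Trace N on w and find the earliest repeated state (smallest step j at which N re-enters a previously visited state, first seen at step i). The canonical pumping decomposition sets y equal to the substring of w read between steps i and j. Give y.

2

Run of N on w = 1 2 1 2 1 2:
  step 0: S0  (start)
  step 1: S3  (read 1: S0→S3)
  step 2: S3  (read 2: S3→S3)   ← first repeat (S3 seen earlier)
  step 3: S2  (read 1: S3→S2)
  step 4: S2  (read 2: S2→S2)
  step 5: S1  (read 1: S2→S1)
  step 6: S2  (read 2: S1→S2)

So i = 1, j = 2, giving x = w[0:1] = 1, y = w[1:2] = 2, z = w[2:6] = 1212.
Check: |xy| = 2 ≤ 4 and |y| = 1 ≥ 1. Reading y takes N from S3 back to S3, so every xyⁱz is accepted.
The DFA has 4 states, so the proof of the pumping lemma guarantees a repeated state among the first 4+1 visited; the segment between the two visits is the pumpable y.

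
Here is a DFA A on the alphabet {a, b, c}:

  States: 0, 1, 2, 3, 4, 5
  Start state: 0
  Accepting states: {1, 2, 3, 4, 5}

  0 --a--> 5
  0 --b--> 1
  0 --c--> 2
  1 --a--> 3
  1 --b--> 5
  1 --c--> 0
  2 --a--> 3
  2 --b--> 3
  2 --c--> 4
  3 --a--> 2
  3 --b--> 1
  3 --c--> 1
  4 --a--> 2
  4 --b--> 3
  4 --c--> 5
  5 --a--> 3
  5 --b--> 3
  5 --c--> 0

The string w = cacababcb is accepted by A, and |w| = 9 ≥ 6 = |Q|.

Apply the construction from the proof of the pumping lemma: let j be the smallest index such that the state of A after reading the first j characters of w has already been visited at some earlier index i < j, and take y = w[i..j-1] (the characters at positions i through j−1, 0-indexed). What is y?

ca

Run of A on w = c a c a b a b c b:
  step 0: 0  (start)
  step 1: 2  (read c: 0→2)
  step 2: 3  (read a: 2→3)
  step 3: 1  (read c: 3→1)
  step 4: 3  (read a: 1→3)   ← first repeat (3 seen earlier)
  step 5: 1  (read b: 3→1)
  step 6: 3  (read a: 1→3)
  step 7: 1  (read b: 3→1)
  step 8: 0  (read c: 1→0)
  step 9: 1  (read b: 0→1)

So i = 2, j = 4, giving x = w[0:2] = ca, y = w[2:4] = ca, z = w[4:9] = babcb.
Check: |xy| = 4 ≤ 6 and |y| = 2 ≥ 1. Reading y takes A from 3 back to 3, so every xyⁱz is accepted.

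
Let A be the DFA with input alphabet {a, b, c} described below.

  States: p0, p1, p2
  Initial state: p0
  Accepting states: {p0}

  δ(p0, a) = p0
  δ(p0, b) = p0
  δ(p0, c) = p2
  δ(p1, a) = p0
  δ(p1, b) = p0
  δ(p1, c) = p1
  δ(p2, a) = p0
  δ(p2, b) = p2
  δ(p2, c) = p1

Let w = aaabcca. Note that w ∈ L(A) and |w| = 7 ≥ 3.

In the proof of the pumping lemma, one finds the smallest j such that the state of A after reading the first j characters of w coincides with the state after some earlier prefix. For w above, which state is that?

State sequence: p0 -a-> p0 -a-> p0 -a-> p0 -b-> p0 -c-> p2 -c-> p1 -a-> p0
First repeat at step 1: p0 was already visited.

The earliest repeat is at step j = 1: A is in p0, which it already visited at step i = 0.
Since A has 3 states, any run of length ≥ 3 visits 3+1 states, so by pigeonhole some state repeats within the first 3 steps — that repeat gives the pumpable loop.

p0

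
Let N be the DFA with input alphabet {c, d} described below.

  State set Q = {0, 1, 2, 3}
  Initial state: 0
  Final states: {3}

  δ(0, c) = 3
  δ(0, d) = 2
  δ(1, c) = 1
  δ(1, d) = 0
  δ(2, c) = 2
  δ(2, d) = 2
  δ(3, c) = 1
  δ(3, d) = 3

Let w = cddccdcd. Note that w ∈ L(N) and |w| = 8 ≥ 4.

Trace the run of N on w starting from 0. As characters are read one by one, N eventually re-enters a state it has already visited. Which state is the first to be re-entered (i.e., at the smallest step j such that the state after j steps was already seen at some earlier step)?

3

Run of N on w = c d d c c d c d:
  step 0: 0  (start)
  step 1: 3  (read c: 0→3)
  step 2: 3  (read d: 3→3)   ← first repeat (3 seen earlier)
  step 3: 3  (read d: 3→3)
  step 4: 1  (read c: 3→1)
  step 5: 1  (read c: 1→1)
  step 6: 0  (read d: 1→0)
  step 7: 3  (read c: 0→3)
  step 8: 3  (read d: 3→3)

The earliest repeat is at step j = 2: N is in 3, which it already visited at step i = 1.
Since N has 4 states, any run of length ≥ 4 visits 4+1 states, so by pigeonhole some state repeats within the first 4 steps — that repeat gives the pumpable loop.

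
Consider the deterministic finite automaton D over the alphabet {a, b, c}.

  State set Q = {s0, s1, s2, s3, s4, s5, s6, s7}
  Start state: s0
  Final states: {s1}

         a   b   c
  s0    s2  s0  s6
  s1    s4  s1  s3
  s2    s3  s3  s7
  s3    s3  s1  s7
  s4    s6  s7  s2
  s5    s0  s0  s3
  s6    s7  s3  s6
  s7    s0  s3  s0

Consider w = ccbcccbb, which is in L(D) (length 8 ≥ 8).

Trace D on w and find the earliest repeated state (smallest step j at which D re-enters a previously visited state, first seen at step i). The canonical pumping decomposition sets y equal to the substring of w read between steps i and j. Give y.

c

Run of D on w = c c b c c c b b:
  step 0: s0  (start)
  step 1: s6  (read c: s0→s6)
  step 2: s6  (read c: s6→s6)   ← first repeat (s6 seen earlier)
  step 3: s3  (read b: s6→s3)
  step 4: s7  (read c: s3→s7)
  step 5: s0  (read c: s7→s0)
  step 6: s6  (read c: s0→s6)
  step 7: s3  (read b: s6→s3)
  step 8: s1  (read b: s3→s1)

So i = 1, j = 2, giving x = w[0:1] = c, y = w[1:2] = c, z = w[2:8] = bcccbb.
Check: |xy| = 2 ≤ 8 and |y| = 1 ≥ 1. Reading y takes D from s6 back to s6, so every xyⁱz is accepted.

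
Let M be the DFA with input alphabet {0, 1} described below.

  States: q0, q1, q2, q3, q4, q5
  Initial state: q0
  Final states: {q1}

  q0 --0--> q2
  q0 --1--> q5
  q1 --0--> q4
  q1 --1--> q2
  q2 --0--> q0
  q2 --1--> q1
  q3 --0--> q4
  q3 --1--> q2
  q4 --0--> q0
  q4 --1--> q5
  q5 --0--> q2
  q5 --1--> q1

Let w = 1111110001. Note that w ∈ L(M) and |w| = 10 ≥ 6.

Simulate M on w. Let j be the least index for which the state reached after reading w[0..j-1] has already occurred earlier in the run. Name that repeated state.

q1

Run of M on w = 1 1 1 1 1 1 0 0 0 1:
  step 0: q0  (start)
  step 1: q5  (read 1: q0→q5)
  step 2: q1  (read 1: q5→q1)
  step 3: q2  (read 1: q1→q2)
  step 4: q1  (read 1: q2→q1)   ← first repeat (q1 seen earlier)
  step 5: q2  (read 1: q1→q2)
  step 6: q1  (read 1: q2→q1)
  step 7: q4  (read 0: q1→q4)
  step 8: q0  (read 0: q4→q0)
  step 9: q2  (read 0: q0→q2)
  step 10: q1  (read 1: q2→q1)

The earliest repeat is at step j = 4: M is in q1, which it already visited at step i = 2.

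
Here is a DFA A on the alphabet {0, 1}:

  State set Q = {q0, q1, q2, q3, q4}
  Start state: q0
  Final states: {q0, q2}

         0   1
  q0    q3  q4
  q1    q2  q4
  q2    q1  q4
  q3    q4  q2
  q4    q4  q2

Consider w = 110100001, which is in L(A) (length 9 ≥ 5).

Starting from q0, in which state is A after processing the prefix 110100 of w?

State sequence: q0 -1-> q4 -1-> q2 -0-> q1 -1-> q4 -0-> q4 -0-> q4

After reading 6 characters, A is in state q4.
(This kind of state-tracing is the core of the pumping-lemma construction: with 5 states, pigeonhole forces a repeat within the first 5 steps.)

q4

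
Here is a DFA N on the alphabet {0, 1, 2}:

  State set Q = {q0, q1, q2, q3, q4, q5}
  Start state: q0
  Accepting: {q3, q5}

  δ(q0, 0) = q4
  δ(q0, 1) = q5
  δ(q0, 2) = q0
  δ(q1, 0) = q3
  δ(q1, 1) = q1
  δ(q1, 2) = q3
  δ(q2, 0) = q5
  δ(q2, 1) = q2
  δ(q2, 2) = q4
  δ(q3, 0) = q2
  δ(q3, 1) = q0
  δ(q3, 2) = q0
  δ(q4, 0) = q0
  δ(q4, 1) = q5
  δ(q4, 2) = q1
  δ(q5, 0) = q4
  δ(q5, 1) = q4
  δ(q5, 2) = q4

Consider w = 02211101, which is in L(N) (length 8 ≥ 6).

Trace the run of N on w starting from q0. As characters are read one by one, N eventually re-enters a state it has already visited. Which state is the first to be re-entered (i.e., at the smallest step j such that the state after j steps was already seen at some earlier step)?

Run of N on w = 0 2 2 1 1 1 0 1:
  step 0: q0  (start)
  step 1: q4  (read 0: q0→q4)
  step 2: q1  (read 2: q4→q1)
  step 3: q3  (read 2: q1→q3)
  step 4: q0  (read 1: q3→q0)   ← first repeat (q0 seen earlier)
  step 5: q5  (read 1: q0→q5)
  step 6: q4  (read 1: q5→q4)
  step 7: q0  (read 0: q4→q0)
  step 8: q5  (read 1: q0→q5)

The earliest repeat is at step j = 4: N is in q0, which it already visited at step i = 0.

q0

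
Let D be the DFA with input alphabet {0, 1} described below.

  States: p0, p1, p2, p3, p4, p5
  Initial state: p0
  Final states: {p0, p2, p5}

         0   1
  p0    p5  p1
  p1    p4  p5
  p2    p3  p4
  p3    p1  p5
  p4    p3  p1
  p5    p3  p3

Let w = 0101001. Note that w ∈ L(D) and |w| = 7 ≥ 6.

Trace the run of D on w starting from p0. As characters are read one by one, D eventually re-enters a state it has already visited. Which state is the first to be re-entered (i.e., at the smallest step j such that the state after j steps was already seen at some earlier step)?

State sequence: p0 -0-> p5 -1-> p3 -0-> p1 -1-> p5 -0-> p3 -0-> p1 -1-> p5
First repeat at step 4: p5 was already visited.

The earliest repeat is at step j = 4: D is in p5, which it already visited at step i = 1.
Since D has 6 states, any run of length ≥ 6 visits 6+1 states, so by pigeonhole some state repeats within the first 6 steps — that repeat gives the pumpable loop.

p5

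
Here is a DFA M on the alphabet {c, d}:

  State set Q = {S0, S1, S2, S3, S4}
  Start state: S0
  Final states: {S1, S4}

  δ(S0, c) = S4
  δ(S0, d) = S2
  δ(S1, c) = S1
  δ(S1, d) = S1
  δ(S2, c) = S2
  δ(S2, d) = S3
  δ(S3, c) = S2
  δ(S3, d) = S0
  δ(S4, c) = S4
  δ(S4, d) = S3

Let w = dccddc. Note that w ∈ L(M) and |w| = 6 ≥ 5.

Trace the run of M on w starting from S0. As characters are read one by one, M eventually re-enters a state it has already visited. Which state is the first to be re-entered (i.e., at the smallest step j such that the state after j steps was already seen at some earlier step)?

State sequence: S0 -d-> S2 -c-> S2 -c-> S2 -d-> S3 -d-> S0 -c-> S4
First repeat at step 2: S2 was already visited.

The earliest repeat is at step j = 2: M is in S2, which it already visited at step i = 1.
With |Q| = 5, pigeonhole forces a state repeat no later than step 5; the substring read between the first and second visits to that state can be pumped.

S2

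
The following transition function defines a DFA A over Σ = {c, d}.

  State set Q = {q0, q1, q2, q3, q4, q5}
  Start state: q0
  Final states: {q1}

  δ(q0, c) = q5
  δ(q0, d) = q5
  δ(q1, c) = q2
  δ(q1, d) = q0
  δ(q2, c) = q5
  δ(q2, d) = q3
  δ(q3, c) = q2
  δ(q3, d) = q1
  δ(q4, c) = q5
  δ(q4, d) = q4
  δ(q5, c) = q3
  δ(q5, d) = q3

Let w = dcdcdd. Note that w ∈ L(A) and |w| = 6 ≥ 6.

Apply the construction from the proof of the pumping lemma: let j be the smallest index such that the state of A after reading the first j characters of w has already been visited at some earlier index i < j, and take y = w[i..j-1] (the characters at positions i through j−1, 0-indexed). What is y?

Run of A on w = d c d c d d:
  step 0: q0  (start)
  step 1: q5  (read d: q0→q5)
  step 2: q3  (read c: q5→q3)
  step 3: q1  (read d: q3→q1)
  step 4: q2  (read c: q1→q2)
  step 5: q3  (read d: q2→q3)   ← first repeat (q3 seen earlier)
  step 6: q1  (read d: q3→q1)

So i = 2, j = 5, giving x = w[0:2] = dc, y = w[2:5] = dcd, z = w[5:6] = d.
Check: |xy| = 5 ≤ 6 and |y| = 3 ≥ 1. Reading y takes A from q3 back to q3, so every xyⁱz is accepted.
With |Q| = 6, pigeonhole forces a state repeat no later than step 6; the substring read between the first and second visits to that state can be pumped.

dcd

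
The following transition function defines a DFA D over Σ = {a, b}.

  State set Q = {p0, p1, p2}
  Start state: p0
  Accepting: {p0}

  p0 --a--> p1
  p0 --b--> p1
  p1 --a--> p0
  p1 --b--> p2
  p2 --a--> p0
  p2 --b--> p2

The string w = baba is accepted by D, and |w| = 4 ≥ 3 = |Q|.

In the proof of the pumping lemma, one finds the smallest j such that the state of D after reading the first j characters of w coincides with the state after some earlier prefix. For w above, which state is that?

p0

State sequence: p0 -b-> p1 -a-> p0 -b-> p1 -a-> p0
First repeat at step 2: p0 was already visited.

The earliest repeat is at step j = 2: D is in p0, which it already visited at step i = 0.
Since D has 3 states, any run of length ≥ 3 visits 3+1 states, so by pigeonhole some state repeats within the first 3 steps — that repeat gives the pumpable loop.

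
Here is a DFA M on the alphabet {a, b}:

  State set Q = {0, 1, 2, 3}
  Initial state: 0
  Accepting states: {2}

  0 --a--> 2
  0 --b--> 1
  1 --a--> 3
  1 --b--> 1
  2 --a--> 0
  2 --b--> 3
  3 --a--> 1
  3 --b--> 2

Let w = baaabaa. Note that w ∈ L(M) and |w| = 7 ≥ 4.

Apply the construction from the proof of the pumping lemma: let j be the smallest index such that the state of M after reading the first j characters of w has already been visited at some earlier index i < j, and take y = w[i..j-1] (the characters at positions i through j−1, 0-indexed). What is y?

State sequence: 0 -b-> 1 -a-> 3 -a-> 1 -a-> 3 -b-> 2 -a-> 0 -a-> 2
First repeat at step 3: 1 was already visited.

So i = 1, j = 3, giving x = w[0:1] = b, y = w[1:3] = aa, z = w[3:7] = abaa.
Check: |xy| = 3 ≤ 4 and |y| = 2 ≥ 1. Reading y takes M from 1 back to 1, so every xyⁱz is accepted.

aa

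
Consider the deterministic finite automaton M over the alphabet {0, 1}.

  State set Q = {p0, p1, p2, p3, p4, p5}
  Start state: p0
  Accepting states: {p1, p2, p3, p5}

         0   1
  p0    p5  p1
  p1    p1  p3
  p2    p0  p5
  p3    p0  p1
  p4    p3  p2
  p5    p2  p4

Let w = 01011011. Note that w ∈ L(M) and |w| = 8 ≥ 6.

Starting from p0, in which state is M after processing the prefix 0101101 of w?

p1

Run of M on the first 7 characters of w = 0 1 0 1 1 0 1:
  step 0: p0  (start)
  step 1: p5  (read 0: p0→p5)
  step 2: p4  (read 1: p5→p4)
  step 3: p3  (read 0: p4→p3)
  step 4: p1  (read 1: p3→p1)
  step 5: p3  (read 1: p1→p3)
  step 6: p0  (read 0: p3→p0)
  step 7: p1  (read 1: p0→p1)

After reading 7 characters, M is in state p1.
(This kind of state-tracing is the core of the pumping-lemma construction: with 6 states, pigeonhole forces a repeat within the first 6 steps.)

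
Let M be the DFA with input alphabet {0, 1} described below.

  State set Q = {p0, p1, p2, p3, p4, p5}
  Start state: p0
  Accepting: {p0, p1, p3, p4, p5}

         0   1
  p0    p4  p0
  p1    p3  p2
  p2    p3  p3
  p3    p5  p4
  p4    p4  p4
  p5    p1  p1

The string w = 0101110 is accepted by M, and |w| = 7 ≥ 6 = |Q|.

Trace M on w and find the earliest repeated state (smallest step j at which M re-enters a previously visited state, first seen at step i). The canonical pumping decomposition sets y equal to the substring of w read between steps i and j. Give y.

Run of M on w = 0 1 0 1 1 1 0:
  step 0: p0  (start)
  step 1: p4  (read 0: p0→p4)
  step 2: p4  (read 1: p4→p4)   ← first repeat (p4 seen earlier)
  step 3: p4  (read 0: p4→p4)
  step 4: p4  (read 1: p4→p4)
  step 5: p4  (read 1: p4→p4)
  step 6: p4  (read 1: p4→p4)
  step 7: p4  (read 0: p4→p4)

So i = 1, j = 2, giving x = w[0:1] = 0, y = w[1:2] = 1, z = w[2:7] = 01110.
Check: |xy| = 2 ≤ 6 and |y| = 1 ≥ 1. Reading y takes M from p4 back to p4, so every xyⁱz is accepted.
The DFA has 6 states, so the proof of the pumping lemma guarantees a repeated state among the first 6+1 visited; the segment between the two visits is the pumpable y.

1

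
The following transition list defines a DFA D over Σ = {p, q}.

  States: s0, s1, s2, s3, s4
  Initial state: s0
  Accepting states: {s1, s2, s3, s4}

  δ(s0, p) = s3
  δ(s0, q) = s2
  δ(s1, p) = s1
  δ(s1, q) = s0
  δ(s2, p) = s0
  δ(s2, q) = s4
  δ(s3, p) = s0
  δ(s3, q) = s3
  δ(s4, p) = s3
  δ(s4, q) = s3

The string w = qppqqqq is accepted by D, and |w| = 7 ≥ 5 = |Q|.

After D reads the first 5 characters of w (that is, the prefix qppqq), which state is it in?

s3

State sequence: s0 -q-> s2 -p-> s0 -p-> s3 -q-> s3 -q-> s3

After reading 5 characters, D is in state s3.
(This kind of state-tracing is the core of the pumping-lemma construction: with 5 states, pigeonhole forces a repeat within the first 5 steps.)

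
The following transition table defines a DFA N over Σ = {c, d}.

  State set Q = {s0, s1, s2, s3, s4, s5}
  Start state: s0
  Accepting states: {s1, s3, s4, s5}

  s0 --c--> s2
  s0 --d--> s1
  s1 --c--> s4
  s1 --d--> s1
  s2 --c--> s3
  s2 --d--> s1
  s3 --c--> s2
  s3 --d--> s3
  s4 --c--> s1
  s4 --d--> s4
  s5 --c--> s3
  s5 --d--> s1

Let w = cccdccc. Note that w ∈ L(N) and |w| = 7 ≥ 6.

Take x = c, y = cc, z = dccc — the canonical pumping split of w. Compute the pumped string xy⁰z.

cdccc

xy⁰z = xz = c·dccc = cdccc.
Reading y = cc takes N from s2 back to s2, so after x the machine is still in s2, and z then leads to the accepting state s4. Hence cdccc ∈ L(N).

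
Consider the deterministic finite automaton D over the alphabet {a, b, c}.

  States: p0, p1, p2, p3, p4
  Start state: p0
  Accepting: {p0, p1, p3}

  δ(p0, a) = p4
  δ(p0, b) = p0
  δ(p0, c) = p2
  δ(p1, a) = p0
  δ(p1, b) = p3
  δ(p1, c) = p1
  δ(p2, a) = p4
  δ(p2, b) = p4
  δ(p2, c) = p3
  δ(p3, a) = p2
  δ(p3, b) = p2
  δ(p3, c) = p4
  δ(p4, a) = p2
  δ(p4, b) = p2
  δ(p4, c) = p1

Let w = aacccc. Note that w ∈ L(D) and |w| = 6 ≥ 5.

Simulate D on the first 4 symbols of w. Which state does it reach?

p4

State sequence: p0 -a-> p4 -a-> p2 -c-> p3 -c-> p4

After reading 4 characters, D is in state p4.
(This kind of state-tracing is the core of the pumping-lemma construction: with 5 states, pigeonhole forces a repeat within the first 5 steps.)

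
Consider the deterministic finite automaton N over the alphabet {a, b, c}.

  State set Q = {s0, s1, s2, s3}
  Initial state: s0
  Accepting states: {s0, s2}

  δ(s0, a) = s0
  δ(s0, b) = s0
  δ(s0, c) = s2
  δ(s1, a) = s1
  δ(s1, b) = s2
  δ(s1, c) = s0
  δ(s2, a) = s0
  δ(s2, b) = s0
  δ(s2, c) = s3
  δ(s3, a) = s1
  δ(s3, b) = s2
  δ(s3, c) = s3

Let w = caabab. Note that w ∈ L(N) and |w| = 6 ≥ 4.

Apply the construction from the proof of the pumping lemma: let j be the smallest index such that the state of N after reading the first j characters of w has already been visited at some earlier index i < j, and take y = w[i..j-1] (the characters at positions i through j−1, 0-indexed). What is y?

ca

State sequence: s0 -c-> s2 -a-> s0 -a-> s0 -b-> s0 -a-> s0 -b-> s0
First repeat at step 2: s0 was already visited.

So i = 0, j = 2, giving x = w[0:0] = ε, y = w[0:2] = ca, z = w[2:6] = abab.
Check: |xy| = 2 ≤ 4 and |y| = 2 ≥ 1. Reading y takes N from s0 back to s0, so every xyⁱz is accepted.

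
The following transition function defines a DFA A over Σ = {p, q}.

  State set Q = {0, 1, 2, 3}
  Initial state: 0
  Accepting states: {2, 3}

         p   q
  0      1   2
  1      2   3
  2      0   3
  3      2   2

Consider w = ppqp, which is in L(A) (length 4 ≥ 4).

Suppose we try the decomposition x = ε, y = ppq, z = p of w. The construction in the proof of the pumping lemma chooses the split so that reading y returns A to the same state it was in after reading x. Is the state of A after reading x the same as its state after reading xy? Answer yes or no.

no

State sequence: 0 -p-> 1 -p-> 2 -q-> 3

After x (step 0): 0. After xy (step 3): 3.
They differ (0 ≠ 3), so y is not a cycle from the state after x; this split is not the one the pumping-lemma construction produces, and pumping y need not keep the string in L(A).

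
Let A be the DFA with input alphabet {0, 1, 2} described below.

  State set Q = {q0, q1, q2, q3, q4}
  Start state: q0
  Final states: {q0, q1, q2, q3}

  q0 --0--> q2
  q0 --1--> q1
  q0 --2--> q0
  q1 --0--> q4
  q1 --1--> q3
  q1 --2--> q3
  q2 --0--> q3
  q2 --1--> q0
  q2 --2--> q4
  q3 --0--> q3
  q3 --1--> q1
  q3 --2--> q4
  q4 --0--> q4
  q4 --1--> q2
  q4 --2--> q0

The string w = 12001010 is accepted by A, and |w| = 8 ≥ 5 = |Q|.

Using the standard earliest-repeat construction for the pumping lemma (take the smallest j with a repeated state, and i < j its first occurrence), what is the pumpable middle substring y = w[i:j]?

0

State sequence: q0 -1-> q1 -2-> q3 -0-> q3 -0-> q3 -1-> q1 -0-> q4 -1-> q2 -0-> q3
First repeat at step 3: q3 was already visited.

So i = 2, j = 3, giving x = w[0:2] = 12, y = w[2:3] = 0, z = w[3:8] = 01010.
Check: |xy| = 3 ≤ 5 and |y| = 1 ≥ 1. Reading y takes A from q3 back to q3, so every xyⁱz is accepted.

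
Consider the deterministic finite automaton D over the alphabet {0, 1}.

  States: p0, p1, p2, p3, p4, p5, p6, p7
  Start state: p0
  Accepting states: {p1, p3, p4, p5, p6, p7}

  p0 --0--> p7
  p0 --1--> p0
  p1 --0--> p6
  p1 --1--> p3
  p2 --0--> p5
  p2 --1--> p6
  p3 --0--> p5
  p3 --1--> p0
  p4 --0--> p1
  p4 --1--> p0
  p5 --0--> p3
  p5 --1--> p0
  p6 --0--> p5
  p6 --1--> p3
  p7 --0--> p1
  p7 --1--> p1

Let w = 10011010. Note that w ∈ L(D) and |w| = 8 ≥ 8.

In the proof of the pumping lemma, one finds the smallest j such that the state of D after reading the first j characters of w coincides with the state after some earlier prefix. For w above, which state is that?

p0

State sequence: p0 -1-> p0 -0-> p7 -0-> p1 -1-> p3 -1-> p0 -0-> p7 -1-> p1 -0-> p6
First repeat at step 1: p0 was already visited.

The earliest repeat is at step j = 1: D is in p0, which it already visited at step i = 0.
Since D has 8 states, any run of length ≥ 8 visits 8+1 states, so by pigeonhole some state repeats within the first 8 steps — that repeat gives the pumpable loop.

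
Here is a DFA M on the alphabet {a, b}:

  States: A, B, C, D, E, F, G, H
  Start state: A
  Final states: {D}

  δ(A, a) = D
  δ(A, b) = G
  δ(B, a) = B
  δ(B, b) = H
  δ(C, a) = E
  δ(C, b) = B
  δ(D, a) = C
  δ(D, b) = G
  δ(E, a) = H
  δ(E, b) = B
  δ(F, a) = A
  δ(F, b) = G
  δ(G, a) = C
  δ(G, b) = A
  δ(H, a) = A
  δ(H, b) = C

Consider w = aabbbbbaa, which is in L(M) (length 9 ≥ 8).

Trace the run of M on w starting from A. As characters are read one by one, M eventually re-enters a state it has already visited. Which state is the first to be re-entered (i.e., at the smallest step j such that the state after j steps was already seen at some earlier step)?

Run of M on w = a a b b b b b a a:
  step 0: A  (start)
  step 1: D  (read a: A→D)
  step 2: C  (read a: D→C)
  step 3: B  (read b: C→B)
  step 4: H  (read b: B→H)
  step 5: C  (read b: H→C)   ← first repeat (C seen earlier)
  step 6: B  (read b: C→B)
  step 7: H  (read b: B→H)
  step 8: A  (read a: H→A)
  step 9: D  (read a: A→D)

The earliest repeat is at step j = 5: M is in C, which it already visited at step i = 2.
Since M has 8 states, any run of length ≥ 8 visits 8+1 states, so by pigeonhole some state repeats within the first 8 steps — that repeat gives the pumpable loop.

C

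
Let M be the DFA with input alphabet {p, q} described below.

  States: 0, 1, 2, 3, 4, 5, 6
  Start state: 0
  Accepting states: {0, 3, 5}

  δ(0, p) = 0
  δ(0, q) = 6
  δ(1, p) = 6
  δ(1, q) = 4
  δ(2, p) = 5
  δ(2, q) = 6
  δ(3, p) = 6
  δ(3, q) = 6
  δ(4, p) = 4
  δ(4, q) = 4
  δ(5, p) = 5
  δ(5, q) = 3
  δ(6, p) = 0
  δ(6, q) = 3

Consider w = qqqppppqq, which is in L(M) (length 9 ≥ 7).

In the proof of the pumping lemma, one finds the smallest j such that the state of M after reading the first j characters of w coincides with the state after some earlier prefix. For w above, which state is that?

Run of M on w = q q q p p p p q q:
  step 0: 0  (start)
  step 1: 6  (read q: 0→6)
  step 2: 3  (read q: 6→3)
  step 3: 6  (read q: 3→6)   ← first repeat (6 seen earlier)
  step 4: 0  (read p: 6→0)
  step 5: 0  (read p: 0→0)
  step 6: 0  (read p: 0→0)
  step 7: 0  (read p: 0→0)
  step 8: 6  (read q: 0→6)
  step 9: 3  (read q: 6→3)

The earliest repeat is at step j = 3: M is in 6, which it already visited at step i = 1.

6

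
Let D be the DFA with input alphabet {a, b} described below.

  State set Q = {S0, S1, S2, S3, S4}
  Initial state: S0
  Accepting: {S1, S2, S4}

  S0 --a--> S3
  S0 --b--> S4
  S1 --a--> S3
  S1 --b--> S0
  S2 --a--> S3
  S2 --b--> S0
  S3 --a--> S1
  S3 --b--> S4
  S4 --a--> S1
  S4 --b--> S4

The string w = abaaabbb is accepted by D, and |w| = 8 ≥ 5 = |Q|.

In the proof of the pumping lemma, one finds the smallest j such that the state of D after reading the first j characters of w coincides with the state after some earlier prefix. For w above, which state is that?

S3

Run of D on w = a b a a a b b b:
  step 0: S0  (start)
  step 1: S3  (read a: S0→S3)
  step 2: S4  (read b: S3→S4)
  step 3: S1  (read a: S4→S1)
  step 4: S3  (read a: S1→S3)   ← first repeat (S3 seen earlier)
  step 5: S1  (read a: S3→S1)
  step 6: S0  (read b: S1→S0)
  step 7: S4  (read b: S0→S4)
  step 8: S4  (read b: S4→S4)

The earliest repeat is at step j = 4: D is in S3, which it already visited at step i = 1.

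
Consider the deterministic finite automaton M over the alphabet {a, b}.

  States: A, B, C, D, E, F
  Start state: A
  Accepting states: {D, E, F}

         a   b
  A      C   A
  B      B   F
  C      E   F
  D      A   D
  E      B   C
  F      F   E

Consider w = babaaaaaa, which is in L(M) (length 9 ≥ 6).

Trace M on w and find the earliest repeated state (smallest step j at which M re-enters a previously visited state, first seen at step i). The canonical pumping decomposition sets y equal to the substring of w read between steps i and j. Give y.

State sequence: A -b-> A -a-> C -b-> F -a-> F -a-> F -a-> F -a-> F -a-> F -a-> F
First repeat at step 1: A was already visited.

So i = 0, j = 1, giving x = w[0:0] = ε, y = w[0:1] = b, z = w[1:9] = abaaaaaa.
Check: |xy| = 1 ≤ 6 and |y| = 1 ≥ 1. Reading y takes M from A back to A, so every xyⁱz is accepted.
Since M has 6 states, any run of length ≥ 6 visits 6+1 states, so by pigeonhole some state repeats within the first 6 steps — that repeat gives the pumpable loop.

b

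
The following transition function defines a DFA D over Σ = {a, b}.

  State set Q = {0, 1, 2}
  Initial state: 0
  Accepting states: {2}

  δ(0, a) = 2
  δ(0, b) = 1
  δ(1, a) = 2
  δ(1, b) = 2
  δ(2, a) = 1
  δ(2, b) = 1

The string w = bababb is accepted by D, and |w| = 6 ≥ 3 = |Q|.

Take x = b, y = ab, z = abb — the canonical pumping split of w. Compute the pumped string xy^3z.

bababababb

xy^3z = b·ab·ab·ab·abb = bababababb.
Reading y = ab takes D from 1 back to 1, so after x·y·y·y the machine is still in 1, and z then leads to the accepting state 2. Hence bababababb ∈ L(D).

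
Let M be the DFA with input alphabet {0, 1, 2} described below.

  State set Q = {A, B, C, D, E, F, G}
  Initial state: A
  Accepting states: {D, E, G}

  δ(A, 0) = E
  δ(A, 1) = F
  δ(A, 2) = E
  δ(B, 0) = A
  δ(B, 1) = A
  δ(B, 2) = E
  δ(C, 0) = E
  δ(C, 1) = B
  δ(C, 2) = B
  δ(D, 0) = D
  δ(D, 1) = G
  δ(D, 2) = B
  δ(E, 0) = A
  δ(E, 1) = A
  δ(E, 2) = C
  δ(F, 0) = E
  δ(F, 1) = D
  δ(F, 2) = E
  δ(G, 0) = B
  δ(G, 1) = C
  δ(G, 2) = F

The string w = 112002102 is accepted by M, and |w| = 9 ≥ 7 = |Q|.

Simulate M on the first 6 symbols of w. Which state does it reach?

C

State sequence: A -1-> F -1-> D -2-> B -0-> A -0-> E -2-> C

After reading 6 characters, M is in state C.
(This kind of state-tracing is the core of the pumping-lemma construction: with 7 states, pigeonhole forces a repeat within the first 7 steps.)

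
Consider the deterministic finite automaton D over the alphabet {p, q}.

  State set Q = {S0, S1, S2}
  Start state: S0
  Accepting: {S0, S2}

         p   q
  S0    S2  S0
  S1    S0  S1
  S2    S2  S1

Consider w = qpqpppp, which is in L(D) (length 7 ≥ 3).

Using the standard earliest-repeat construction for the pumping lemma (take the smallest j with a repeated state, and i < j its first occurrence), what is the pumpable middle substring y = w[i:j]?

Run of D on w = q p q p p p p:
  step 0: S0  (start)
  step 1: S0  (read q: S0→S0)   ← first repeat (S0 seen earlier)
  step 2: S2  (read p: S0→S2)
  step 3: S1  (read q: S2→S1)
  step 4: S0  (read p: S1→S0)
  step 5: S2  (read p: S0→S2)
  step 6: S2  (read p: S2→S2)
  step 7: S2  (read p: S2→S2)

So i = 0, j = 1, giving x = w[0:0] = ε, y = w[0:1] = q, z = w[1:7] = pqpppp.
Check: |xy| = 1 ≤ 3 and |y| = 1 ≥ 1. Reading y takes D from S0 back to S0, so every xyⁱz is accepted.

q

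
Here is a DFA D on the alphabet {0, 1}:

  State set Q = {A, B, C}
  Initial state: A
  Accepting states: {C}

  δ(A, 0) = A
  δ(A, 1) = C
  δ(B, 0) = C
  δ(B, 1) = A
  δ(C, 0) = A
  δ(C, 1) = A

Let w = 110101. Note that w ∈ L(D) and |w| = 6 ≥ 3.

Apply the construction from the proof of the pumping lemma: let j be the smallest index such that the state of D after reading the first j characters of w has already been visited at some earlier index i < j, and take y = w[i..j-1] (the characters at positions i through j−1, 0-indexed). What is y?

Run of D on w = 1 1 0 1 0 1:
  step 0: A  (start)
  step 1: C  (read 1: A→C)
  step 2: A  (read 1: C→A)   ← first repeat (A seen earlier)
  step 3: A  (read 0: A→A)
  step 4: C  (read 1: A→C)
  step 5: A  (read 0: C→A)
  step 6: C  (read 1: A→C)

So i = 0, j = 2, giving x = w[0:0] = ε, y = w[0:2] = 11, z = w[2:6] = 0101.
Check: |xy| = 2 ≤ 3 and |y| = 2 ≥ 1. Reading y takes D from A back to A, so every xyⁱz is accepted.
Pumping length from the standard proof: p = 3 (the number of states). The repeated state found above gives |xy| = j ≤ 3 and |y| = j − i ≥ 1.

11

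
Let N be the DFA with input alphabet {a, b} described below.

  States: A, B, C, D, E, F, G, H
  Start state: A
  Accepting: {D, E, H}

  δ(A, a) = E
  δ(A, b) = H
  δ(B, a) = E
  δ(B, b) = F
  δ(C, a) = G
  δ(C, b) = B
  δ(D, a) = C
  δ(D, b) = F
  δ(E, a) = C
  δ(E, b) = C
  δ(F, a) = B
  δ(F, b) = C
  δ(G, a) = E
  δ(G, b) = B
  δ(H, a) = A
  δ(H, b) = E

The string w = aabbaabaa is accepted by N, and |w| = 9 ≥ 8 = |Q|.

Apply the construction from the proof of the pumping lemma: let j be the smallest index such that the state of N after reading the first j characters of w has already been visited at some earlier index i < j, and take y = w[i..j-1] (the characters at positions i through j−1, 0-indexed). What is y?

ba

Run of N on w = a a b b a a b a a:
  step 0: A  (start)
  step 1: E  (read a: A→E)
  step 2: C  (read a: E→C)
  step 3: B  (read b: C→B)
  step 4: F  (read b: B→F)
  step 5: B  (read a: F→B)   ← first repeat (B seen earlier)
  step 6: E  (read a: B→E)
  step 7: C  (read b: E→C)
  step 8: G  (read a: C→G)
  step 9: E  (read a: G→E)

So i = 3, j = 5, giving x = w[0:3] = aab, y = w[3:5] = ba, z = w[5:9] = abaa.
Check: |xy| = 5 ≤ 8 and |y| = 2 ≥ 1. Reading y takes N from B back to B, so every xyⁱz is accepted.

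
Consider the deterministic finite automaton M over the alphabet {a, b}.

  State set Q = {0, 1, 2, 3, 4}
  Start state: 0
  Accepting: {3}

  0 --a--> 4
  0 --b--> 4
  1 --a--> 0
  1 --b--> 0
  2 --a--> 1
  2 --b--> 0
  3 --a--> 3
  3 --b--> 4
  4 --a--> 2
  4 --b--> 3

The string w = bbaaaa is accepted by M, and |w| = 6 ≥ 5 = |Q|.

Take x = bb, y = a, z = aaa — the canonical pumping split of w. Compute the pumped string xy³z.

xy^3z = bb·a·a·a·aaa = bbaaaaaa.
Reading y = a takes M from 3 back to 3, so after x·y·y·y the machine is still in 3, and z then leads to the accepting state 3. Hence bbaaaaaa ∈ L(M).

bbaaaaaa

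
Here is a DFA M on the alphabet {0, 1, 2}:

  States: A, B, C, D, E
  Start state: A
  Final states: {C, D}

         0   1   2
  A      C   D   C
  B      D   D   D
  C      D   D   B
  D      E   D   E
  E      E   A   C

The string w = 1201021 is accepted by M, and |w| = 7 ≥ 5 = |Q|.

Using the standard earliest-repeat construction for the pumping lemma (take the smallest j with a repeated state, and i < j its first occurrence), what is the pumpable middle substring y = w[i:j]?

State sequence: A -1-> D -2-> E -0-> E -1-> A -0-> C -2-> B -1-> D
First repeat at step 3: E was already visited.

So i = 2, j = 3, giving x = w[0:2] = 12, y = w[2:3] = 0, z = w[3:7] = 1021.
Check: |xy| = 3 ≤ 5 and |y| = 1 ≥ 1. Reading y takes M from E back to E, so every xyⁱz is accepted.
Since M has 5 states, any run of length ≥ 5 visits 5+1 states, so by pigeonhole some state repeats within the first 5 steps — that repeat gives the pumpable loop.

0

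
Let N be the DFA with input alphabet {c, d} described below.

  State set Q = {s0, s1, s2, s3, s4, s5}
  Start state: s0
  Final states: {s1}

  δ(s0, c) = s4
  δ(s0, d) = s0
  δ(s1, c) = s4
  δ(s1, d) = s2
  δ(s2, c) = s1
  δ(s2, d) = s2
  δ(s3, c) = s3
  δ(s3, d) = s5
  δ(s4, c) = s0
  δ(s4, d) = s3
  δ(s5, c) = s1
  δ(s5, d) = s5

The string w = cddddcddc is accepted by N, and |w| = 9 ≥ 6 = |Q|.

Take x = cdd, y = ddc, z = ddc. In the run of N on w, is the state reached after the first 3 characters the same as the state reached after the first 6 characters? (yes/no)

State sequence: s0 -c-> s4 -d-> s3 -d-> s5 -d-> s5 -d-> s5 -c-> s1

After x (step 3): s5. After xy (step 6): s1.
They differ (s5 ≠ s1), so y is not a cycle from the state after x; this split is not the one the pumping-lemma construction produces, and pumping y need not keep the string in L(N).

no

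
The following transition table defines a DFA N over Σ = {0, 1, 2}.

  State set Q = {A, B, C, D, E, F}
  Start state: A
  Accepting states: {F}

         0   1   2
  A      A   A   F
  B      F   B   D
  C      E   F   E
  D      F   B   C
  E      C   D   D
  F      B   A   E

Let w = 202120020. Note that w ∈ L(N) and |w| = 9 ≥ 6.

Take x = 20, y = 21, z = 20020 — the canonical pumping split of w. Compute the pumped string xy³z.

xy^3z = 20·21·21·21·20020 = 2021212120020.
Reading y = 21 takes N from B back to B, so after x·y·y·y the machine is still in B, and z then leads to the accepting state F. Hence 2021212120020 ∈ L(N).

2021212120020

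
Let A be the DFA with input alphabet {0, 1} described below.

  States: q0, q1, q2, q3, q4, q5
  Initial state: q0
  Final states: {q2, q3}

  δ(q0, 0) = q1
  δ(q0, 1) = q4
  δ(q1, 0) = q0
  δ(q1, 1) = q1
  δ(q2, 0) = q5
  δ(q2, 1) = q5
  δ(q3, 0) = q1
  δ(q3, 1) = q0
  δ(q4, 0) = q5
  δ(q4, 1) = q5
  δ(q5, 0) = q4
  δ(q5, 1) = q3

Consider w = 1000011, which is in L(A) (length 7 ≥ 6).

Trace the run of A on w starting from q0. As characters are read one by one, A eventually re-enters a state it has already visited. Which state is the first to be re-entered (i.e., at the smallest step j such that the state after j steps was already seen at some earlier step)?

q4

Run of A on w = 1 0 0 0 0 1 1:
  step 0: q0  (start)
  step 1: q4  (read 1: q0→q4)
  step 2: q5  (read 0: q4→q5)
  step 3: q4  (read 0: q5→q4)   ← first repeat (q4 seen earlier)
  step 4: q5  (read 0: q4→q5)
  step 5: q4  (read 0: q5→q4)
  step 6: q5  (read 1: q4→q5)
  step 7: q3  (read 1: q5→q3)

The earliest repeat is at step j = 3: A is in q4, which it already visited at step i = 1.
With |Q| = 6, pigeonhole forces a state repeat no later than step 6; the substring read between the first and second visits to that state can be pumped.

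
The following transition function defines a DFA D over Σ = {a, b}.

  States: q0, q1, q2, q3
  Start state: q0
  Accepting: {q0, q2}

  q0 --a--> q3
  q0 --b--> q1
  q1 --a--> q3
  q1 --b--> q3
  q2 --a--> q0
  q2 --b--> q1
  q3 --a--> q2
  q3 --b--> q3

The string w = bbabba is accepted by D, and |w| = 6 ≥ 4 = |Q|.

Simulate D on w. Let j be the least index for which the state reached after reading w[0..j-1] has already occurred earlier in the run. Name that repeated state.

Run of D on w = b b a b b a:
  step 0: q0  (start)
  step 1: q1  (read b: q0→q1)
  step 2: q3  (read b: q1→q3)
  step 3: q2  (read a: q3→q2)
  step 4: q1  (read b: q2→q1)   ← first repeat (q1 seen earlier)
  step 5: q3  (read b: q1→q3)
  step 6: q2  (read a: q3→q2)

The earliest repeat is at step j = 4: D is in q1, which it already visited at step i = 1.
Since D has 4 states, any run of length ≥ 4 visits 4+1 states, so by pigeonhole some state repeats within the first 4 steps — that repeat gives the pumpable loop.

q1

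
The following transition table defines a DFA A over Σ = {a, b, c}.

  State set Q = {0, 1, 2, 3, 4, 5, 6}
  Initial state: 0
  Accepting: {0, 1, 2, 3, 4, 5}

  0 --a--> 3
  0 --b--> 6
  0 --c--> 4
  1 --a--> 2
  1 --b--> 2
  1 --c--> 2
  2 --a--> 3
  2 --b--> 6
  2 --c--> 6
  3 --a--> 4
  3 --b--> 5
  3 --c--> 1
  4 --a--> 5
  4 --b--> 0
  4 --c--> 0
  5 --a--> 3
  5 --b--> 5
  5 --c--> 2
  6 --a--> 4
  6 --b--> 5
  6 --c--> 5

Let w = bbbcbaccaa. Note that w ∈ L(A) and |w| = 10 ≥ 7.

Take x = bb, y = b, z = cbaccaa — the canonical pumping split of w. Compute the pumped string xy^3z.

bbbbbcbaccaa

xy^3z = bb·b·b·b·cbaccaa = bbbbbcbaccaa.
Reading y = b takes A from 5 back to 5, so after x·y·y·y the machine is still in 5, and z then leads to the accepting state 3. Hence bbbbbcbaccaa ∈ L(A).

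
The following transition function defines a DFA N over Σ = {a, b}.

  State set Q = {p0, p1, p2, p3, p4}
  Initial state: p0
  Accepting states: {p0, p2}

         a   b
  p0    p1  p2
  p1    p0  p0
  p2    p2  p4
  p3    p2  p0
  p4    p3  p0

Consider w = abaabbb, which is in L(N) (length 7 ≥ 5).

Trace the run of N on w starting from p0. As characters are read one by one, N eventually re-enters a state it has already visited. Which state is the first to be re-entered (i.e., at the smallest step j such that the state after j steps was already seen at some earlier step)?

State sequence: p0 -a-> p1 -b-> p0 -a-> p1 -a-> p0 -b-> p2 -b-> p4 -b-> p0
First repeat at step 2: p0 was already visited.

The earliest repeat is at step j = 2: N is in p0, which it already visited at step i = 0.
With |Q| = 5, pigeonhole forces a state repeat no later than step 5; the substring read between the first and second visits to that state can be pumped.

p0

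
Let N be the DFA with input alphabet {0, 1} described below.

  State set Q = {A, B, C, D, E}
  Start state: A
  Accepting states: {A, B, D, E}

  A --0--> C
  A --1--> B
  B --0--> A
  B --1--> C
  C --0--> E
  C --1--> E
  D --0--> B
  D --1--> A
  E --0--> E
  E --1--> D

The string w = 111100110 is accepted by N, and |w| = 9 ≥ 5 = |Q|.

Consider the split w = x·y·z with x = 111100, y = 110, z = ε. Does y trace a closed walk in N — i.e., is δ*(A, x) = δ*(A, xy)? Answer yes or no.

no

State sequence: A -1-> B -1-> C -1-> E -1-> D -0-> B -0-> A -1-> B -1-> C -0-> E

After x (step 6): A. After xy (step 9): E.
They differ (A ≠ E), so y is not a cycle from the state after x; this split is not the one the pumping-lemma construction produces, and pumping y need not keep the string in L(N).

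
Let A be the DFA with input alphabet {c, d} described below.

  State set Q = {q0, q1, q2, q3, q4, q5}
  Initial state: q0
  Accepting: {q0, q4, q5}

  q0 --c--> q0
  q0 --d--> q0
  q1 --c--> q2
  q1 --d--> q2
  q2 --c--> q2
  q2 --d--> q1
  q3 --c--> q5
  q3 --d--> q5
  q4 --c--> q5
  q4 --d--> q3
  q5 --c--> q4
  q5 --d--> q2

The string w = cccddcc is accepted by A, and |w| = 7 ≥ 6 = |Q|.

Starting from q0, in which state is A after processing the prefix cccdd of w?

q0

State sequence: q0 -c-> q0 -c-> q0 -c-> q0 -d-> q0 -d-> q0

After reading 5 characters, A is in state q0.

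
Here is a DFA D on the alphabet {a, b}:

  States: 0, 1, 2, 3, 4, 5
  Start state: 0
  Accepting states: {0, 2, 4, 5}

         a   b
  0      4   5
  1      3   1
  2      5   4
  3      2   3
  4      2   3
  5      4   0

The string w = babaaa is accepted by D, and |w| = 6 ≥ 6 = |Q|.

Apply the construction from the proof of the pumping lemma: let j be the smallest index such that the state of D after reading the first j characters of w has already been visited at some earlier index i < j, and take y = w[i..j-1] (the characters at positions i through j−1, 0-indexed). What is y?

abaa

Run of D on w = b a b a a a:
  step 0: 0  (start)
  step 1: 5  (read b: 0→5)
  step 2: 4  (read a: 5→4)
  step 3: 3  (read b: 4→3)
  step 4: 2  (read a: 3→2)
  step 5: 5  (read a: 2→5)   ← first repeat (5 seen earlier)
  step 6: 4  (read a: 5→4)

So i = 1, j = 5, giving x = w[0:1] = b, y = w[1:5] = abaa, z = w[5:6] = a.
Check: |xy| = 5 ≤ 6 and |y| = 4 ≥ 1. Reading y takes D from 5 back to 5, so every xyⁱz is accepted.
With |Q| = 6, pigeonhole forces a state repeat no later than step 6; the substring read between the first and second visits to that state can be pumped.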